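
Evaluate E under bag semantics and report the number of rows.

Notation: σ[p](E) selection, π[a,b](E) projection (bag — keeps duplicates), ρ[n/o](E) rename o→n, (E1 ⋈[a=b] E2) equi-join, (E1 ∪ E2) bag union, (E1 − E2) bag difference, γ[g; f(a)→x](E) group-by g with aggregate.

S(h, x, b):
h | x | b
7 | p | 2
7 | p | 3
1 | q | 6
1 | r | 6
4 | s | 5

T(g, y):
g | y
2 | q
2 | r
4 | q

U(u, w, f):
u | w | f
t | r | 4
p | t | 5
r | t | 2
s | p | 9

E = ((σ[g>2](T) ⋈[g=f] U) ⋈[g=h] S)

Per-node cardinality:
  T → 3
  σ[g>2](T) → 1
  U → 4
  (σ[g>2](T) ⋈[g=f] U) → 1
  S → 5
  ((σ[g>2](T) ⋈[g=f] U) ⋈[g=h] S) → 1

|E| = 1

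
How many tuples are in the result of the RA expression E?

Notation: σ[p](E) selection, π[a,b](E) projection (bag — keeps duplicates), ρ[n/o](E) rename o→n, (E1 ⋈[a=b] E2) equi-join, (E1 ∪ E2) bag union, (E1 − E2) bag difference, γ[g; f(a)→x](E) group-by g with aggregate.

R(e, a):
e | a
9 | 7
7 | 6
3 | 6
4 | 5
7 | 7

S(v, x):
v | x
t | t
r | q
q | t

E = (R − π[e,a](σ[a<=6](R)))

Row counts bottom-up:
  R → 5
  R → 5
  σ[a<=6](R) → 3
  π[e,a](σ[a<=6](R)) → 3
  (R − π[e,a](σ[a<=6](R))) → 2

|E| = 2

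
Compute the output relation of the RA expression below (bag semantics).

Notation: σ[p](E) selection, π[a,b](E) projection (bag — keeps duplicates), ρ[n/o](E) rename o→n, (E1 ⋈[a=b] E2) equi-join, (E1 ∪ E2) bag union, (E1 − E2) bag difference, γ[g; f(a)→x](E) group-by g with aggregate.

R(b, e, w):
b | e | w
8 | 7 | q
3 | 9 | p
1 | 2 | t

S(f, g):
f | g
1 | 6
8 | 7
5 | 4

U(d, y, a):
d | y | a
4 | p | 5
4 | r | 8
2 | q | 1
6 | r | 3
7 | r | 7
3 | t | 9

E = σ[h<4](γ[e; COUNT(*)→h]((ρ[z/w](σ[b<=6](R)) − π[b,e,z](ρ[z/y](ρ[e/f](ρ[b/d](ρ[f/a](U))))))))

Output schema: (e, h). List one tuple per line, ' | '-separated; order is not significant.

Per-node cardinality:
  R → 3
  σ[b<=6](R) → 2
  ρ[z/w](σ[b<=6](R)) → 2
  U → 6
  ρ[f/a](U) → 6
  ρ[b/d](ρ[f/a](U)) → 6
  ρ[e/f](ρ[b/d](ρ[f/a](U))) → 6
  ρ[z/y](ρ[e/f](ρ[b/d](ρ[f/a](U)))) → 6
  π[b,e,z](ρ[z/y](ρ[e/f](ρ[b/d](ρ[f/a](U))))) → 6
  (ρ[z/w](σ[b<=6](R)) − π[b,e,z](ρ[z/y](ρ[e/f](ρ[b/d](ρ[f/a](U)))))) → 2
  γ[e; COUNT(*)→h]((ρ[z/w](σ[b<=6](R)) − π[b,e,z](ρ[z/y](ρ[e/f](ρ[b/d](ρ[f/a](U))))))) → 2
  σ[h<4](γ[e; COUNT(*)→h]((ρ[z/w](σ[b<=6](R)) − π[b,e,z](ρ[z/y](ρ[e/f](ρ[b/d](ρ[f/a](U)))))))) → 2

== RESULT ==
e | h
2 | 1
9 | 1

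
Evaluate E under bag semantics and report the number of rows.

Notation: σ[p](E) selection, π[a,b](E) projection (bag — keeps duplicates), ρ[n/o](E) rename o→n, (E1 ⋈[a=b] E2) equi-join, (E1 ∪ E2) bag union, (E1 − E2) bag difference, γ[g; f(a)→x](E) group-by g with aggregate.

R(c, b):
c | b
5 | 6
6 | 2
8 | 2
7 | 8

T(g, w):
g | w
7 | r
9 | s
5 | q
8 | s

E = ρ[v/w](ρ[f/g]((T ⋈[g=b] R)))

Subexpression sizes:
  T → 4
  R → 4
  (T ⋈[g=b] R) → 1
  ρ[f/g]((T ⋈[g=b] R)) → 1
  ρ[v/w](ρ[f/g]((T ⋈[g=b] R))) → 1

|E| = 1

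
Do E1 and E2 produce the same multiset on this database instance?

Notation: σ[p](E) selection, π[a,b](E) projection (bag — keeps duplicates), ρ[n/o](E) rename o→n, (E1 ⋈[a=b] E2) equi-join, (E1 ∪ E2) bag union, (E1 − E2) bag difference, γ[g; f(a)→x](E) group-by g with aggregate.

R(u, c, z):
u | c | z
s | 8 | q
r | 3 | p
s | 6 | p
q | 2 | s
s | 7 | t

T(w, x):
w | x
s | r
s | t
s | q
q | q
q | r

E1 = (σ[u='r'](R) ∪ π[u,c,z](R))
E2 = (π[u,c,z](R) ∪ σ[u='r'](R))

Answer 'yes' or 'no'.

E1 per-node cardinality:
  R → 5
  σ[u='r'](R) → 1
  R → 5
  π[u,c,z](R) → 5
  (σ[u='r'](R) ∪ π[u,c,z](R)) → 6
E2 per-node cardinality:
  R → 5
  π[u,c,z](R) → 5
  R → 5
  σ[u='r'](R) → 1
  (π[u,c,z](R) ∪ σ[u='r'](R)) → 6

E1 and E2 produce the same multiset:
u | c | z
q | 2 | s
r | 3 | p
r | 3 | p
s | 6 | p
s | 7 | t
s | 8 | q

yes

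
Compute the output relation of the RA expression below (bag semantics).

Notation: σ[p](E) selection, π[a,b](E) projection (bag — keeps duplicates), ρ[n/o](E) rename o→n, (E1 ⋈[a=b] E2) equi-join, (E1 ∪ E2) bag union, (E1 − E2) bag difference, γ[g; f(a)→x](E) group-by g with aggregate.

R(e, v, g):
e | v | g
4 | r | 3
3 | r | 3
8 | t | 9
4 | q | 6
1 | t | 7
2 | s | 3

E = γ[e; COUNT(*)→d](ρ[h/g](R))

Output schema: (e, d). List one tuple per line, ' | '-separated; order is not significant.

Per-node cardinality:
  R → 6
  ρ[h/g](R) → 6
  γ[e; COUNT(*)→d](ρ[h/g](R)) → 5

== RESULT ==
e | d
1 | 1
2 | 1
3 | 1
4 | 2
8 | 1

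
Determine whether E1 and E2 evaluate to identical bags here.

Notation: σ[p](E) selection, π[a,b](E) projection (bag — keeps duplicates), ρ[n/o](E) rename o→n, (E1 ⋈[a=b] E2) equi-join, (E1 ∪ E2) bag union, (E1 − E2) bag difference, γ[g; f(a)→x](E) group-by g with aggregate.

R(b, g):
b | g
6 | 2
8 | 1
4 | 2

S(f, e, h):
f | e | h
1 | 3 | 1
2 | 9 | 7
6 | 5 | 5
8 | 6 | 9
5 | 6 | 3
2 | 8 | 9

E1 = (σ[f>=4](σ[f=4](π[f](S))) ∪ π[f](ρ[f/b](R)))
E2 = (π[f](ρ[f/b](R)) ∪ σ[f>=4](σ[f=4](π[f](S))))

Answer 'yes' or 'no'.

E1 per-node cardinality:
  S → 6
  π[f](S) → 6
  σ[f=4](π[f](S)) → 0
  σ[f>=4](σ[f=4](π[f](S))) → 0
  R → 3
  ρ[f/b](R) → 3
  π[f](ρ[f/b](R)) → 3
  (σ[f>=4](σ[f=4](π[f](S))) ∪ π[f](ρ[f/b](R))) → 3
E2 per-node cardinality:
  R → 3
  ρ[f/b](R) → 3
  π[f](ρ[f/b](R)) → 3
  S → 6
  π[f](S) → 6
  σ[f=4](π[f](S)) → 0
  σ[f>=4](σ[f=4](π[f](S))) → 0
  (π[f](ρ[f/b](R)) ∪ σ[f>=4](σ[f=4](π[f](S)))) → 3

E1 and E2 produce the same multiset:
f
4
6
8

yes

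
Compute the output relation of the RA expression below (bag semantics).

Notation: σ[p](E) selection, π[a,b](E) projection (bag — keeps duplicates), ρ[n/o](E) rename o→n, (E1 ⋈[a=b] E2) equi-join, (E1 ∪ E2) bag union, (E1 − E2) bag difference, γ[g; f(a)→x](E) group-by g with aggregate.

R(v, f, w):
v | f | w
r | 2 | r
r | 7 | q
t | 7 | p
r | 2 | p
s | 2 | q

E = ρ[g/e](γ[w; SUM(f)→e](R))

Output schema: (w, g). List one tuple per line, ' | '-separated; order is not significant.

Subexpression sizes:
  R → 5
  γ[w; SUM(f)→e](R) → 3
  ρ[g/e](γ[w; SUM(f)→e](R)) → 3

== RESULT ==
w | g
p | 9
q | 9
r | 2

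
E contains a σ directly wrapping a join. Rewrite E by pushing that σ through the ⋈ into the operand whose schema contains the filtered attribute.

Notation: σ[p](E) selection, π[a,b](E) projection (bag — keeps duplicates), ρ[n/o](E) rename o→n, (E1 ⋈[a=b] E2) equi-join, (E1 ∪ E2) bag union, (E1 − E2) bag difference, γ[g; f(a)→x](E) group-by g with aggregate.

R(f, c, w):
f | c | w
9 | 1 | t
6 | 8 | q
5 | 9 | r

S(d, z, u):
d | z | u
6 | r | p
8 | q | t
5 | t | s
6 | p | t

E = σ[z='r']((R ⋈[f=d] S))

σ filters on z, owned by the right side.
E' = (R ⋈[f=d] σ[z='r'](S))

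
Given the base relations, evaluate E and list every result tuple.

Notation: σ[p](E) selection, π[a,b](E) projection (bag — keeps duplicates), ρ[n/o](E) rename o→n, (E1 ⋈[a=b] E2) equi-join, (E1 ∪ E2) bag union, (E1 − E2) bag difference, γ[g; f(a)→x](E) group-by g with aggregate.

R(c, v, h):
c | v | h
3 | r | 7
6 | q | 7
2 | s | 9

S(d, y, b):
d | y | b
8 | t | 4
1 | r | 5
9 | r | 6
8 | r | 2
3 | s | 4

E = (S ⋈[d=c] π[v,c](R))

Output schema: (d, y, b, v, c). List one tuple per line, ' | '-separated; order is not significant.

Stepwise |·|:
  S → 5
  R → 3
  π[v,c](R) → 3
  (S ⋈[d=c] π[v,c](R)) → 1

== RESULT ==
d | y | b | v | c
3 | s | 4 | r | 3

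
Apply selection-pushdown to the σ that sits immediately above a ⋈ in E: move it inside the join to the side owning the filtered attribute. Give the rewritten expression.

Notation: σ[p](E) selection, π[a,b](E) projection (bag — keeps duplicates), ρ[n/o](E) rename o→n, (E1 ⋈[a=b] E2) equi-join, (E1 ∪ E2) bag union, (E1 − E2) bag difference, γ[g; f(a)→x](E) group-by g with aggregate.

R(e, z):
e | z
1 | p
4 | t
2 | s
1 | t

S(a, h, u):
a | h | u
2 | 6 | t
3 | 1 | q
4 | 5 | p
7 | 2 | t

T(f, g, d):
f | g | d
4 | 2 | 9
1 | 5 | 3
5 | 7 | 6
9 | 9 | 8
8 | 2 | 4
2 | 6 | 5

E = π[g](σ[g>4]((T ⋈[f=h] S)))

σ filters on g, owned by the left side.
E' = π[g]((σ[g>4](T) ⋈[f=h] S))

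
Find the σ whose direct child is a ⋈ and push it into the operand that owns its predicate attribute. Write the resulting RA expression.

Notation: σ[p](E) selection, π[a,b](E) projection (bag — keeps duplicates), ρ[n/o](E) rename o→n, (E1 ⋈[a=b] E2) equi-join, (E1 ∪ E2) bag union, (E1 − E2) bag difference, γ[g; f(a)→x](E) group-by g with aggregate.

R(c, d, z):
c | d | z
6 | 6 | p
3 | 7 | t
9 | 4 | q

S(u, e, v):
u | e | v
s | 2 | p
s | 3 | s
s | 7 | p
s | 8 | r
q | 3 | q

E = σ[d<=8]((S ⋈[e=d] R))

σ filters on d, owned by the right side.
E' = (S ⋈[e=d] σ[d<=8](R))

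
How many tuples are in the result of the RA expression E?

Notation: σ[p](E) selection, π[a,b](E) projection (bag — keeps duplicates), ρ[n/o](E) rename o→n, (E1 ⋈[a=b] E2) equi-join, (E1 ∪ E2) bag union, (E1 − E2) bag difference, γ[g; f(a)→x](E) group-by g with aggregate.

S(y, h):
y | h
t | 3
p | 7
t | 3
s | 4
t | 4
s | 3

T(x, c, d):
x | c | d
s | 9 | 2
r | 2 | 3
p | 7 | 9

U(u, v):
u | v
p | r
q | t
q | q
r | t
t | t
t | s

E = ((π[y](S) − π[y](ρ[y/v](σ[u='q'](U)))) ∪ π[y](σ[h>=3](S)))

Row counts bottom-up:
  S → 6
  π[y](S) → 6
  U → 6
  σ[u='q'](U) → 2
  ρ[y/v](σ[u='q'](U)) → 2
  π[y](ρ[y/v](σ[u='q'](U))) → 2
  (π[y](S) − π[y](ρ[y/v](σ[u='q'](U)))) → 5
  S → 6
  σ[h>=3](S) → 6
  π[y](σ[h>=3](S)) → 6
  ((π[y](S) − π[y](ρ[y/v](σ[u='q'](U)))) ∪ π[y](σ[h>=3](S))) → 11

|E| = 11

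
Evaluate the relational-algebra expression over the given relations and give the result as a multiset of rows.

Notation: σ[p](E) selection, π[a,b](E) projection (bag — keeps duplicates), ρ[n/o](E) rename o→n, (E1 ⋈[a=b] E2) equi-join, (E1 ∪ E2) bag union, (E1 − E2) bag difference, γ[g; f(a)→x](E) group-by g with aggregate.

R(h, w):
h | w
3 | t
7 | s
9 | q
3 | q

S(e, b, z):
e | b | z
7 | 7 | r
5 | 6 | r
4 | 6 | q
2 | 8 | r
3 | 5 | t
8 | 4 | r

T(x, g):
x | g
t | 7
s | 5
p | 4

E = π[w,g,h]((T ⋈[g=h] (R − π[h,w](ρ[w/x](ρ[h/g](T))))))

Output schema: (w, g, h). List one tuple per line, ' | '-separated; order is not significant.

Stepwise |·|:
  T → 3
  R → 4
  T → 3
  ρ[h/g](T) → 3
  ρ[w/x](ρ[h/g](T)) → 3
  π[h,w](ρ[w/x](ρ[h/g](T))) → 3
  (R − π[h,w](ρ[w/x](ρ[h/g](T)))) → 4
  (T ⋈[g=h] (R − π[h,w](ρ[w/x](ρ[h/g](T))))) → 1
  π[w,g,h]((T ⋈[g=h] (R − π[h,w](ρ[w/x](ρ[h/g](T)))))) → 1

== RESULT ==
w | g | h
s | 7 | 7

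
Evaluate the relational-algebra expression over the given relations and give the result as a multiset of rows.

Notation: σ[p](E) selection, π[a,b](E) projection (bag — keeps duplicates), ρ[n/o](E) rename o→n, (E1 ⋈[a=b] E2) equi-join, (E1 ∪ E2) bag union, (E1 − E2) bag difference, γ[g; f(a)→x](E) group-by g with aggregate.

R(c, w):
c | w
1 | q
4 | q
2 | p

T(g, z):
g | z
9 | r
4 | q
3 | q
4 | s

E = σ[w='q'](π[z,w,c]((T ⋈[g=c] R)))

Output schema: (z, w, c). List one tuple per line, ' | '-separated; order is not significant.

Stepwise |·|:
  T → 4
  R → 3
  (T ⋈[g=c] R) → 2
  π[z,w,c]((T ⋈[g=c] R)) → 2
  σ[w='q'](π[z,w,c]((T ⋈[g=c] R))) → 2

== RESULT ==
z | w | c
q | q | 4
s | q | 4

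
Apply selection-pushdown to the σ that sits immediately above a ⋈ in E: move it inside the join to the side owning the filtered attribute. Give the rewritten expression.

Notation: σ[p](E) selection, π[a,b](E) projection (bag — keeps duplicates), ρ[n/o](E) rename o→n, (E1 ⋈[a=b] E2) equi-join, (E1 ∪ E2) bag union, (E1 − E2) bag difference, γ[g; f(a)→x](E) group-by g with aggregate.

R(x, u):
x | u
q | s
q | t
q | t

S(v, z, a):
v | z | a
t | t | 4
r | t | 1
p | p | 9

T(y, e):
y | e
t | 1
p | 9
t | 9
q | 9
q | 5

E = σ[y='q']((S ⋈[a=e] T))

σ filters on y, owned by the right side.
E' = (S ⋈[a=e] σ[y='q'](T))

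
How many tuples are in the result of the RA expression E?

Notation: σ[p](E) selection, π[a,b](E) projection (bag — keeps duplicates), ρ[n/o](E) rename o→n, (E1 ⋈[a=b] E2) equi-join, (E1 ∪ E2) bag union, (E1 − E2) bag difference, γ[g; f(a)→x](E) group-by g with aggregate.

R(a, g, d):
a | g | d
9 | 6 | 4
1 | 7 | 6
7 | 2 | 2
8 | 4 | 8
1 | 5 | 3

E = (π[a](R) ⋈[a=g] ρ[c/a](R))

Stepwise |·|:
  R → 5
  π[a](R) → 5
  R → 5
  ρ[c/a](R) → 5
  (π[a](R) ⋈[a=g] ρ[c/a](R)) → 1

|E| = 1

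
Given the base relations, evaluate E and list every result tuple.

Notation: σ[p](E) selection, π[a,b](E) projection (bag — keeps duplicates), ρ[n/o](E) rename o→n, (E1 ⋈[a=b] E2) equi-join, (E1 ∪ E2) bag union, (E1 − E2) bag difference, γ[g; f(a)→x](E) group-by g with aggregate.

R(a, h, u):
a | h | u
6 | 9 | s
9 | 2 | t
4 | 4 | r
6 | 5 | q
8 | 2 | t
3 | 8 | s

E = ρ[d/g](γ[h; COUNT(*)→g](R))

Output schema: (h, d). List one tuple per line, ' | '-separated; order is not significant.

Stepwise |·|:
  R → 6
  γ[h; COUNT(*)→g](R) → 5
  ρ[d/g](γ[h; COUNT(*)→g](R)) → 5

== RESULT ==
h | d
2 | 2
4 | 1
5 | 1
8 | 1
9 | 1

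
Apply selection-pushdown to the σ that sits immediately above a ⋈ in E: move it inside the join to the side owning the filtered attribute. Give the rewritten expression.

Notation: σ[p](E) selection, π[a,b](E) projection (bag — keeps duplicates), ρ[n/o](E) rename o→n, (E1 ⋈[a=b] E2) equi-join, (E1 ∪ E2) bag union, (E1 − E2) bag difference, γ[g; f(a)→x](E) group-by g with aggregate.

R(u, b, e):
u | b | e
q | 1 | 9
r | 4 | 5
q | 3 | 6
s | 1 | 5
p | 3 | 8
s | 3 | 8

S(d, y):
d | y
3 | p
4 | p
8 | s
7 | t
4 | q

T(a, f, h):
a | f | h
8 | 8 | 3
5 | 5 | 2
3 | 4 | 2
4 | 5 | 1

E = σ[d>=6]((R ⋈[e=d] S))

σ filters on d, owned by the right side.
E' = (R ⋈[e=d] σ[d>=6](S))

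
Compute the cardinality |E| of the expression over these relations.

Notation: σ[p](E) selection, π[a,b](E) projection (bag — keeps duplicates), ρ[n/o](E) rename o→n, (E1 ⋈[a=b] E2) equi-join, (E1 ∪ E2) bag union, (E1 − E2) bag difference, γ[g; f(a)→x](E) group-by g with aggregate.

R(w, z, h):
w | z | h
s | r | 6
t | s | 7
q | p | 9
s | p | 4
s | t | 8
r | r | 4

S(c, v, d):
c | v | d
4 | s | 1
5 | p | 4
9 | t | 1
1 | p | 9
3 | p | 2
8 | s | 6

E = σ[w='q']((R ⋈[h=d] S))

Row counts bottom-up:
  R → 6
  S → 6
  (R ⋈[h=d] S) → 4
  σ[w='q']((R ⋈[h=d] S)) → 1

|E| = 1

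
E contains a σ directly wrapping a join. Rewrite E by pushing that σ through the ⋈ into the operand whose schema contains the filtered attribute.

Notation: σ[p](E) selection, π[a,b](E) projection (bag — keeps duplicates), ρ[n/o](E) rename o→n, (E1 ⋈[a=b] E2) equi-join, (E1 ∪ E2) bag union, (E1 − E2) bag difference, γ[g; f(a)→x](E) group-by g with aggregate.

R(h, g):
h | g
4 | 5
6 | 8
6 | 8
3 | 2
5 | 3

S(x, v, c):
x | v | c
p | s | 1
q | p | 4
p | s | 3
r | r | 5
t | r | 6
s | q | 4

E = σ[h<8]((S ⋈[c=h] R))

σ filters on h, owned by the right side.
E' = (S ⋈[c=h] σ[h<8](R))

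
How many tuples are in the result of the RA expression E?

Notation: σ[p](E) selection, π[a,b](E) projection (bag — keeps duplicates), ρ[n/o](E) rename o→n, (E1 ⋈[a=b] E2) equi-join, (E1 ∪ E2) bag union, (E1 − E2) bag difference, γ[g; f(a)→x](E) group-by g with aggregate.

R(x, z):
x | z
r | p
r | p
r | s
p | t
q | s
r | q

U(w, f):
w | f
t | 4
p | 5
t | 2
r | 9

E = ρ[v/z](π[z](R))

Per-node cardinality:
  R → 6
  π[z](R) → 6
  ρ[v/z](π[z](R)) → 6

|E| = 6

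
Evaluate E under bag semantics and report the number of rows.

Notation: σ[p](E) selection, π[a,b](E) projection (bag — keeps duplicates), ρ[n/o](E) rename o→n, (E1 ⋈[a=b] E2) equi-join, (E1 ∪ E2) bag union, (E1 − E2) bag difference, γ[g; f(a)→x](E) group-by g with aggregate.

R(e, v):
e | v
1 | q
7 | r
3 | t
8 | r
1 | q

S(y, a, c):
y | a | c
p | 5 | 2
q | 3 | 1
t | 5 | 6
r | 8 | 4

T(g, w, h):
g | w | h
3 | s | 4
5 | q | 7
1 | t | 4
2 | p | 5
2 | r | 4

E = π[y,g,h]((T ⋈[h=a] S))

Row counts bottom-up:
  T → 5
  S → 4
  (T ⋈[h=a] S) → 2
  π[y,g,h]((T ⋈[h=a] S)) → 2

|E| = 2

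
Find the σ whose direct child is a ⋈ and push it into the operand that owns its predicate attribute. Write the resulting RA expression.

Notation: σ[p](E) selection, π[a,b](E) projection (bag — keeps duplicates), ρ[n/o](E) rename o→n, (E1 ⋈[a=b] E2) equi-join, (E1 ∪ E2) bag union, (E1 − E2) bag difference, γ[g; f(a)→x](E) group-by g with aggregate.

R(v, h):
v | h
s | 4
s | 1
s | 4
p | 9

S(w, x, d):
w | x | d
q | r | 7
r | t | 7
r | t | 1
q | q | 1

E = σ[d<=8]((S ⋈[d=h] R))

σ filters on d, owned by the left side.
E' = (σ[d<=8](S) ⋈[d=h] R)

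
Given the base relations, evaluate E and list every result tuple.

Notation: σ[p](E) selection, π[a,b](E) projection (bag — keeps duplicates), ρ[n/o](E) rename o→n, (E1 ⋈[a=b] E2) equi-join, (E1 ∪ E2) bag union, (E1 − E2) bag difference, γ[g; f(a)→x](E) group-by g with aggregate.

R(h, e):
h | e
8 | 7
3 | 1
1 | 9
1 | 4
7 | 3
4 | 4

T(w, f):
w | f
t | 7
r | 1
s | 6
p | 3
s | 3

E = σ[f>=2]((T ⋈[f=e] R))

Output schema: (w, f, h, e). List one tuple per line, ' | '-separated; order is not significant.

Subexpression sizes:
  T → 5
  R → 6
  (T ⋈[f=e] R) → 4
  σ[f>=2]((T ⋈[f=e] R)) → 3

== RESULT ==
w | f | h | e
p | 3 | 7 | 3
s | 3 | 7 | 3
t | 7 | 8 | 7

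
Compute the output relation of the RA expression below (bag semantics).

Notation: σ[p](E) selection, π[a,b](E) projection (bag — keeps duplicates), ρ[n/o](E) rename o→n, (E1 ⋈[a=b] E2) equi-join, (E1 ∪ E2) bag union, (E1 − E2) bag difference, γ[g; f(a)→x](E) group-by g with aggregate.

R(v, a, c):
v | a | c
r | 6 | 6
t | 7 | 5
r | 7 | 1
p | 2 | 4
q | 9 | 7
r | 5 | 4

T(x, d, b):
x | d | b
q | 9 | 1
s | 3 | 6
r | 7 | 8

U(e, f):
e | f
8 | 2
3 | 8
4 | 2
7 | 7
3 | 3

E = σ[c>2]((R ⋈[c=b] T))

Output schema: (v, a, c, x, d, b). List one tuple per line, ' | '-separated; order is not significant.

Row counts bottom-up:
  R → 6
  T → 3
  (R ⋈[c=b] T) → 2
  σ[c>2]((R ⋈[c=b] T)) → 1

== RESULT ==
v | a | c | x | d | b
r | 6 | 6 | s | 3 | 6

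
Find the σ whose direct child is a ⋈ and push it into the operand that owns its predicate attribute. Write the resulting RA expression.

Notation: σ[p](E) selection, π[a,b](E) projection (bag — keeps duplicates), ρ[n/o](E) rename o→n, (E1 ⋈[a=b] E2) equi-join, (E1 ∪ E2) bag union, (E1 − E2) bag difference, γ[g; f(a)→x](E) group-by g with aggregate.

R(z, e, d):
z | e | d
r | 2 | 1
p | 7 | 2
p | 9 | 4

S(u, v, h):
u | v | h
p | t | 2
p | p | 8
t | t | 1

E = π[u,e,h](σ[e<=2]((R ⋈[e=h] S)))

σ filters on e, owned by the left side.
E' = π[u,e,h]((σ[e<=2](R) ⋈[e=h] S))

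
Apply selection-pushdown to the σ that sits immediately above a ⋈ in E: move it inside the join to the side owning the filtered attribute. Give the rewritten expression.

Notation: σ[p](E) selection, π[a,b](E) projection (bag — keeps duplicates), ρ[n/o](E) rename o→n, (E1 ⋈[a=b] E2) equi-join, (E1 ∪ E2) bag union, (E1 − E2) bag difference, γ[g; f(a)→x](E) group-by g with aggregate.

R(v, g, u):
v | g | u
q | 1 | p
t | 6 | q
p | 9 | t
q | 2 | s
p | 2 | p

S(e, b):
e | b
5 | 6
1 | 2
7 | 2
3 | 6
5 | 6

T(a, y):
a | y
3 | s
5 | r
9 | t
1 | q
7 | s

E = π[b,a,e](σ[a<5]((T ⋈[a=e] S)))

σ filters on a, owned by the left side.
E' = π[b,a,e]((σ[a<5](T) ⋈[a=e] S))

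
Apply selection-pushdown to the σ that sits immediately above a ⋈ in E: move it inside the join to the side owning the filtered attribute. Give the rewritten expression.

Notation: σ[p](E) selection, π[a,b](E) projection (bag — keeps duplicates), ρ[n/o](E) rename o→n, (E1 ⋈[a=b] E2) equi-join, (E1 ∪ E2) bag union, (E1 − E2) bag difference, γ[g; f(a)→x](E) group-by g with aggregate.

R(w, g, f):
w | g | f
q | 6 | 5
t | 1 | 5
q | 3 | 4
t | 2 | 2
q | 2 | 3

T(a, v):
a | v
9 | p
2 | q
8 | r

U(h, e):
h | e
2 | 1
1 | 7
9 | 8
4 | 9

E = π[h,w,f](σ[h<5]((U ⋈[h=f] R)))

σ filters on h, owned by the left side.
E' = π[h,w,f]((σ[h<5](U) ⋈[h=f] R))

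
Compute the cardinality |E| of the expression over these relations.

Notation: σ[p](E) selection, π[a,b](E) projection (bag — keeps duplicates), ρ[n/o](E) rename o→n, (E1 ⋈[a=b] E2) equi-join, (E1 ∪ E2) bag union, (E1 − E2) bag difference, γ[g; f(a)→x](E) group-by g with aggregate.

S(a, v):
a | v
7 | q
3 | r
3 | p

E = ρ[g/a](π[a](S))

Stepwise |·|:
  S → 3
  π[a](S) → 3
  ρ[g/a](π[a](S)) → 3

|E| = 3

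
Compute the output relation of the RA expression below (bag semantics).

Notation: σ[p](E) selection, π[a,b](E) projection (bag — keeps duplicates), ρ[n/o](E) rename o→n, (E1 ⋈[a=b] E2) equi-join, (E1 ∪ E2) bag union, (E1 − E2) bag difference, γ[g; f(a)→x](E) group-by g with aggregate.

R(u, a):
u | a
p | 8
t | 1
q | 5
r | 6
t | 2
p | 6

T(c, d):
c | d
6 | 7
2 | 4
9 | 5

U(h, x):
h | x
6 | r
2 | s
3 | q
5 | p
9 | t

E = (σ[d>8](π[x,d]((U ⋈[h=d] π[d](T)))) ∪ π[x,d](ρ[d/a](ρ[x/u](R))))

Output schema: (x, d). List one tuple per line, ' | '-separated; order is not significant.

Per-node cardinality:
  U → 5
  T → 3
  π[d](T) → 3
  (U ⋈[h=d] π[d](T)) → 1
  π[x,d]((U ⋈[h=d] π[d](T))) → 1
  σ[d>8](π[x,d]((U ⋈[h=d] π[d](T)))) → 0
  R → 6
  ρ[x/u](R) → 6
  ρ[d/a](ρ[x/u](R)) → 6
  π[x,d](ρ[d/a](ρ[x/u](R))) → 6
  (σ[d>8](π[x,d]((U ⋈[h=d] π[d](T)))) ∪ π[x,d](ρ[d/a](ρ[x/u](R)))) → 6

== RESULT ==
x | d
p | 6
p | 8
q | 5
r | 6
t | 1
t | 2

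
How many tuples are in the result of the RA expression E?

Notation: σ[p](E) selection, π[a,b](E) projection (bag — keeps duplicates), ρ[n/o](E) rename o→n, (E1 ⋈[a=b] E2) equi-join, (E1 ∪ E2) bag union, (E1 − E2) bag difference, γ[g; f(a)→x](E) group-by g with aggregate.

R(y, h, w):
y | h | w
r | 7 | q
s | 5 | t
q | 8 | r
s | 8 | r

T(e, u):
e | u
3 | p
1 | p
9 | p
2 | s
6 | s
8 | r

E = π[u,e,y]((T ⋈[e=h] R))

Per-node cardinality:
  T → 6
  R → 4
  (T ⋈[e=h] R) → 2
  π[u,e,y]((T ⋈[e=h] R)) → 2

|E| = 2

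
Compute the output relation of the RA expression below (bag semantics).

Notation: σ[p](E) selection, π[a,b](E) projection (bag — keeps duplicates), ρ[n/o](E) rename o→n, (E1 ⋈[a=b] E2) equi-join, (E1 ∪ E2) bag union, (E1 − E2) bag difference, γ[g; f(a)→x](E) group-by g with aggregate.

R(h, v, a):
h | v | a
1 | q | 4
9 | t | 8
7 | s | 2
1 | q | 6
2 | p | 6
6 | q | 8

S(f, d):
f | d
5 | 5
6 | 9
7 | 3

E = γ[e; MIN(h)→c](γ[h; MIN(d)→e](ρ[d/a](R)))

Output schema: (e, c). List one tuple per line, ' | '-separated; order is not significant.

Subexpression sizes:
  R → 6
  ρ[d/a](R) → 6
  γ[h; MIN(d)→e](ρ[d/a](R)) → 5
  γ[e; MIN(h)→c](γ[h; MIN(d)→e](ρ[d/a](R))) → 4

== RESULT ==
e | c
2 | 7
4 | 1
6 | 2
8 | 6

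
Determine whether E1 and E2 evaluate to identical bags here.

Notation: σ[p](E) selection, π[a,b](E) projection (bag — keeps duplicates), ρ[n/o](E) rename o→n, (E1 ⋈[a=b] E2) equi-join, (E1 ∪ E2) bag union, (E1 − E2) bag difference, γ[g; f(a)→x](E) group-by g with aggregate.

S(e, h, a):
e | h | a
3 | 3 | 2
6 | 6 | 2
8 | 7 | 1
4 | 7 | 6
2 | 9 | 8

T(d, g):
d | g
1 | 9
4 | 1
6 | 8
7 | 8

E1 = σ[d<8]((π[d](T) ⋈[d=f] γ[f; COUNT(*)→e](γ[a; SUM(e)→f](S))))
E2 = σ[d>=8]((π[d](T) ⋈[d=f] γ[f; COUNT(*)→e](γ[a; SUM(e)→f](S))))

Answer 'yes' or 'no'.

E1 per-node cardinality:
  T → 4
  π[d](T) → 4
  S → 5
  γ[a; SUM(e)→f](S) → 4
  γ[f; COUNT(*)→e](γ[a; SUM(e)→f](S)) → 4
  (π[d](T) ⋈[d=f] γ[f; COUNT(*)→e](γ[a; SUM(e)→f](S))) → 1
  σ[d<8]((π[d](T) ⋈[d=f] γ[f; COUNT(*)→e](γ[a; SUM(e)→f](S)))) → 1
E2 per-node cardinality:
  T → 4
  π[d](T) → 4
  S → 5
  γ[a; SUM(e)→f](S) → 4
  γ[f; COUNT(*)→e](γ[a; SUM(e)→f](S)) → 4
  (π[d](T) ⋈[d=f] γ[f; COUNT(*)→e](γ[a; SUM(e)→f](S))) → 1
  σ[d>=8]((π[d](T) ⋈[d=f] γ[f; COUNT(*)→e](γ[a; SUM(e)→f](S)))) → 0

E1 result:
d | f | e
4 | 4 | 1
E2 result:
d | f | e
(0 rows)
Witness: (4, 4, 1) appears 1× in E1 but 0× in E2.

no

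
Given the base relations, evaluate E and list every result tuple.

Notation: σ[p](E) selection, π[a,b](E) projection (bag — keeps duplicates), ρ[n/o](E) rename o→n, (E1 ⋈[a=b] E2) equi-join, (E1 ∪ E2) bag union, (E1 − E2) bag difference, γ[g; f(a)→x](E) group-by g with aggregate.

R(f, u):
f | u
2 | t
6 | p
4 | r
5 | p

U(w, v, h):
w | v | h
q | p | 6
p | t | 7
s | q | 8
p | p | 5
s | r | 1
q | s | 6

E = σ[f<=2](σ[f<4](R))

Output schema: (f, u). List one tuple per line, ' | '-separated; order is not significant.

Per-node cardinality:
  R → 4
  σ[f<4](R) → 1
  σ[f<=2](σ[f<4](R)) → 1

== RESULT ==
f | u
2 | t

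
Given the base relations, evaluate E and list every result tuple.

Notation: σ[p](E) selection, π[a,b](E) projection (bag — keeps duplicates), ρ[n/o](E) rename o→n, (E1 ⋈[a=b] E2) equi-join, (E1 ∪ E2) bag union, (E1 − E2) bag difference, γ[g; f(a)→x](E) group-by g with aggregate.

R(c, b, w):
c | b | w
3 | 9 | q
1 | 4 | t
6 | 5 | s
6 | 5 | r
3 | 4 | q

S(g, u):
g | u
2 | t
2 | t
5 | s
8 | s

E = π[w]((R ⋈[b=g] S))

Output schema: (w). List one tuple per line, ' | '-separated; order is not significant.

Stepwise |·|:
  R → 5
  S → 4
  (R ⋈[b=g] S) → 2
  π[w]((R ⋈[b=g] S)) → 2

== RESULT ==
w
r
s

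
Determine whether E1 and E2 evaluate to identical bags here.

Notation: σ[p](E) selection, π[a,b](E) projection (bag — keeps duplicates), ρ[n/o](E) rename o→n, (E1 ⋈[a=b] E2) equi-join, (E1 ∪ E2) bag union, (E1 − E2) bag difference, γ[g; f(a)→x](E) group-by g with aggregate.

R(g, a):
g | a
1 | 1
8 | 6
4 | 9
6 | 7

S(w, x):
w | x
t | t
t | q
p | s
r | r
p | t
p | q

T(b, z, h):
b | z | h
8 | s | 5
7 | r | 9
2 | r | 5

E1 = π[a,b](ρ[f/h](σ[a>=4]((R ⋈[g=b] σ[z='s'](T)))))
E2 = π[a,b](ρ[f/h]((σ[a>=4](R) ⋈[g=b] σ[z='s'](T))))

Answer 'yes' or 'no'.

E1 per-node cardinality:
  R → 4
  T → 3
  σ[z='s'](T) → 1
  (R ⋈[g=b] σ[z='s'](T)) → 1
  σ[a>=4]((R ⋈[g=b] σ[z='s'](T))) → 1
  ρ[f/h](σ[a>=4]((R ⋈[g=b] σ[z='s'](T)))) → 1
  π[a,b](ρ[f/h](σ[a>=4]((R ⋈[g=b] σ[z='s'](T))))) → 1
E2 per-node cardinality:
  R → 4
  σ[a>=4](R) → 3
  T → 3
  σ[z='s'](T) → 1
  (σ[a>=4](R) ⋈[g=b] σ[z='s'](T)) → 1
  ρ[f/h]((σ[a>=4](R) ⋈[g=b] σ[z='s'](T))) → 1
  π[a,b](ρ[f/h]((σ[a>=4](R) ⋈[g=b] σ[z='s'](T)))) → 1

E1 and E2 produce the same multiset:
a | b
6 | 8

yes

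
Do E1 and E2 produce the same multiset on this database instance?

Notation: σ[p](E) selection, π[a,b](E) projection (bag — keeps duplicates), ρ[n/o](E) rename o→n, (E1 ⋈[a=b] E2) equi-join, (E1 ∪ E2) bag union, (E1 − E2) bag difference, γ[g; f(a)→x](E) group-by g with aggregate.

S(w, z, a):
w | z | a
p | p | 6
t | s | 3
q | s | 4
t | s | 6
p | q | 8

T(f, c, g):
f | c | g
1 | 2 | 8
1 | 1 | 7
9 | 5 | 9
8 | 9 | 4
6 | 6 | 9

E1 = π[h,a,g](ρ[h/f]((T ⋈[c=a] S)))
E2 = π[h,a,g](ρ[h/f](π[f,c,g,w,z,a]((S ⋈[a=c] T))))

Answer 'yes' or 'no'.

E1 stepwise |·|:
  T → 5
  S → 5
  (T ⋈[c=a] S) → 2
  ρ[h/f]((T ⋈[c=a] S)) → 2
  π[h,a,g](ρ[h/f]((T ⋈[c=a] S))) → 2
E2 stepwise |·|:
  S → 5
  T → 5
  (S ⋈[a=c] T) → 2
  π[f,c,g,w,z,a]((S ⋈[a=c] T)) → 2
  ρ[h/f](π[f,c,g,w,z,a]((S ⋈[a=c] T))) → 2
  π[h,a,g](ρ[h/f](π[f,c,g,w,z,a]((S ⋈[a=c] T)))) → 2

E1 and E2 produce the same multiset:
h | a | g
6 | 6 | 9
6 | 6 | 9

yes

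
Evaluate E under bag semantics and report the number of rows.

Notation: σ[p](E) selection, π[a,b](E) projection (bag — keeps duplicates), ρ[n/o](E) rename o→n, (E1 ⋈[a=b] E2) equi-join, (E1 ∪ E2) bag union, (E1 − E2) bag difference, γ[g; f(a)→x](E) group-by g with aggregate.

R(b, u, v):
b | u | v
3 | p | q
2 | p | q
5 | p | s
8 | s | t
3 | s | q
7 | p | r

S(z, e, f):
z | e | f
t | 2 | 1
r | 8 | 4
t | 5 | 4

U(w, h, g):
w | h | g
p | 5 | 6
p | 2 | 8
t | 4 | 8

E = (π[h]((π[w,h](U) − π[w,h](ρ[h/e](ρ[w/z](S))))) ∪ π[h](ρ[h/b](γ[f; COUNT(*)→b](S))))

Subexpression sizes:
  U → 3
  π[w,h](U) → 3
  S → 3
  ρ[w/z](S) → 3
  ρ[h/e](ρ[w/z](S)) → 3
  π[w,h](ρ[h/e](ρ[w/z](S))) → 3
  (π[w,h](U) − π[w,h](ρ[h/e](ρ[w/z](S)))) → 3
  π[h]((π[w,h](U) − π[w,h](ρ[h/e](ρ[w/z](S))))) → 3
  S → 3
  γ[f; COUNT(*)→b](S) → 2
  ρ[h/b](γ[f; COUNT(*)→b](S)) → 2
  π[h](ρ[h/b](γ[f; COUNT(*)→b](S))) → 2
  (π[h]((π[w,h](U) − π[w,h](ρ[h/e](ρ[w/z](S))))) ∪ π[h](ρ[h/b](γ[f; COUNT(*)→b](S)))) → 5

|E| = 5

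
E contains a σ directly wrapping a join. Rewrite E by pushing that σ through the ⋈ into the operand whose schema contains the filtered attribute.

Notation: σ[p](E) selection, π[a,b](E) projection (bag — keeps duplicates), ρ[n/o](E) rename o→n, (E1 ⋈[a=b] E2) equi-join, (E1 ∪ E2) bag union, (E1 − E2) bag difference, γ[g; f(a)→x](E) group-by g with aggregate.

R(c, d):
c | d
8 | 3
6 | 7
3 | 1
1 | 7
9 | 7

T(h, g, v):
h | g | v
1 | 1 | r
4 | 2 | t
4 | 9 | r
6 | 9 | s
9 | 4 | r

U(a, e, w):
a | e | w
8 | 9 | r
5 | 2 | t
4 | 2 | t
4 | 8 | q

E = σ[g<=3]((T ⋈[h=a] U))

σ filters on g, owned by the left side.
E' = (σ[g<=3](T) ⋈[h=a] U)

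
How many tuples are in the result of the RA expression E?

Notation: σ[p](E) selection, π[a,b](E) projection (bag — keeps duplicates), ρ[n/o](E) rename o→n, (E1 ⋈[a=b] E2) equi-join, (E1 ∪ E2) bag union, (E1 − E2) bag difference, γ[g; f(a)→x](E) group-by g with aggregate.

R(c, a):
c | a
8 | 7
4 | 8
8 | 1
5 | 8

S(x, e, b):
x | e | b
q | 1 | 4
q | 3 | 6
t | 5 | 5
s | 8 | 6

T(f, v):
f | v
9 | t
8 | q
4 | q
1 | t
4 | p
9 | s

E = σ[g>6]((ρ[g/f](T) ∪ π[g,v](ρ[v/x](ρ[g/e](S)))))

Per-node cardinality:
  T → 6
  ρ[g/f](T) → 6
  S → 4
  ρ[g/e](S) → 4
  ρ[v/x](ρ[g/e](S)) → 4
  π[g,v](ρ[v/x](ρ[g/e](S))) → 4
  (ρ[g/f](T) ∪ π[g,v](ρ[v/x](ρ[g/e](S)))) → 10
  σ[g>6]((ρ[g/f](T) ∪ π[g,v](ρ[v/x](ρ[g/e](S))))) → 4

|E| = 4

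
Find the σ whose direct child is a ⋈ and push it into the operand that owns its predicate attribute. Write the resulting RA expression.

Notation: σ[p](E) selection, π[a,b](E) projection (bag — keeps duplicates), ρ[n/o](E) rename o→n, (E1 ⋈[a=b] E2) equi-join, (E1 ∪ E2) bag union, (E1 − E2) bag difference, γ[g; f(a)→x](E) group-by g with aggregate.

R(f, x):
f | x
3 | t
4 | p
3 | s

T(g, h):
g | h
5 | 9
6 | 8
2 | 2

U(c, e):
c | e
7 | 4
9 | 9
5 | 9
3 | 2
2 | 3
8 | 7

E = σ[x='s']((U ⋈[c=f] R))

σ filters on x, owned by the right side.
E' = (U ⋈[c=f] σ[x='s'](R))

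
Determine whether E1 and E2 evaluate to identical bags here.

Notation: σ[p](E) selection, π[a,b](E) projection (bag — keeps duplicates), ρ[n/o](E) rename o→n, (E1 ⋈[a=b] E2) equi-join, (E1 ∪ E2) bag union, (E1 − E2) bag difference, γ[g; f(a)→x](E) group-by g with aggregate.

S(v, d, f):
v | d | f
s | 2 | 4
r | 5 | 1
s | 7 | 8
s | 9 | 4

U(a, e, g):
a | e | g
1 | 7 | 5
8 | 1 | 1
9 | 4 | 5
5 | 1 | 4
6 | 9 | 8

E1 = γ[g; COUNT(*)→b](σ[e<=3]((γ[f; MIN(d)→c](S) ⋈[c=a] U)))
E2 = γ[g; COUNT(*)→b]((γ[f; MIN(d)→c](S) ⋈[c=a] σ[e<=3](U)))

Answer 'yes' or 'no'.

E1 row counts bottom-up:
  S → 4
  γ[f; MIN(d)→c](S) → 3
  U → 5
  (γ[f; MIN(d)→c](S) ⋈[c=a] U) → 1
  σ[e<=3]((γ[f; MIN(d)→c](S) ⋈[c=a] U)) → 1
  γ[g; COUNT(*)→b](σ[e<=3]((γ[f; MIN(d)→c](S) ⋈[c=a] U))) → 1
E2 row counts bottom-up:
  S → 4
  γ[f; MIN(d)→c](S) → 3
  U → 5
  σ[e<=3](U) → 2
  (γ[f; MIN(d)→c](S) ⋈[c=a] σ[e<=3](U)) → 1
  γ[g; COUNT(*)→b]((γ[f; MIN(d)→c](S) ⋈[c=a] σ[e<=3](U))) → 1

E1 and E2 produce the same multiset:
g | b
4 | 1

yes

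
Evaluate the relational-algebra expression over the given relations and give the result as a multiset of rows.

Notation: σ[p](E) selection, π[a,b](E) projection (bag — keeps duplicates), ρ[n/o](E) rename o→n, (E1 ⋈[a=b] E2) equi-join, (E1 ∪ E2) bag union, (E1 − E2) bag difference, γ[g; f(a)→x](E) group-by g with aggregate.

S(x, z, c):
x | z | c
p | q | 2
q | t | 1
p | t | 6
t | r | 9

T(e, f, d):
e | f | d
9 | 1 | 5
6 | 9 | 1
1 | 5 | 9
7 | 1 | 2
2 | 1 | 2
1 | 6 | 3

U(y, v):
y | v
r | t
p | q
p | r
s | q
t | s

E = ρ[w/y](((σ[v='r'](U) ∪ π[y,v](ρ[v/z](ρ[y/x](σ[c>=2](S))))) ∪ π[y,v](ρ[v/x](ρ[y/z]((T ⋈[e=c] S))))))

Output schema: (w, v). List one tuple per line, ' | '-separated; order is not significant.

Row counts bottom-up:
  U → 5
  σ[v='r'](U) → 1
  S → 4
  σ[c>=2](S) → 3
  ρ[y/x](σ[c>=2](S)) → 3
  ρ[v/z](ρ[y/x](σ[c>=2](S))) → 3
  π[y,v](ρ[v/z](ρ[y/x](σ[c>=2](S)))) → 3
  (σ[v='r'](U) ∪ π[y,v](ρ[v/z](ρ[y/x](σ[c>=2](S))))) → 4
  T → 6
  S → 4
  (T ⋈[e=c] S) → 5
  ρ[y/z]((T ⋈[e=c] S)) → 5
  ρ[v/x](ρ[y/z]((T ⋈[e=c] S))) → 5
  π[y,v](ρ[v/x](ρ[y/z]((T ⋈[e=c] S)))) → 5
  ((σ[v='r'](U) ∪ π[y,v](ρ[v/z](ρ[y/x](σ[c>=2](S))))) ∪ π[y,v](ρ[v/x](ρ[y/z]((T ⋈[e=c] S))))) → 9
  ρ[w/y](((σ[v='r'](U) ∪ π[y,v](ρ[v/z](ρ[y/x](σ[c>=2](S))))) ∪ π[y,v](ρ[v/x](ρ[y/z]((T ⋈[e=c] S)))))) → 9

== RESULT ==
w | v
p | q
p | r
p | t
q | p
r | t
t | p
t | q
t | q
t | r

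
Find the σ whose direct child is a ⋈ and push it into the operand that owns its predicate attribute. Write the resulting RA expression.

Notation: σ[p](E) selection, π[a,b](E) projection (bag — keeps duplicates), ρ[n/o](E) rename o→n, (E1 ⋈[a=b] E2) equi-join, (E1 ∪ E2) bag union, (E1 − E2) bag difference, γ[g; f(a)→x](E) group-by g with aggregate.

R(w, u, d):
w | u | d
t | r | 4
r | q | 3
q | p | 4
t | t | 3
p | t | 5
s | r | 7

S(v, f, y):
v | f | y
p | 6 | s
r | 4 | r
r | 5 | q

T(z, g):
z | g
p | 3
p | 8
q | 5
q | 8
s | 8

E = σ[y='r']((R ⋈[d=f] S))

σ filters on y, owned by the right side.
E' = (R ⋈[d=f] σ[y='r'](S))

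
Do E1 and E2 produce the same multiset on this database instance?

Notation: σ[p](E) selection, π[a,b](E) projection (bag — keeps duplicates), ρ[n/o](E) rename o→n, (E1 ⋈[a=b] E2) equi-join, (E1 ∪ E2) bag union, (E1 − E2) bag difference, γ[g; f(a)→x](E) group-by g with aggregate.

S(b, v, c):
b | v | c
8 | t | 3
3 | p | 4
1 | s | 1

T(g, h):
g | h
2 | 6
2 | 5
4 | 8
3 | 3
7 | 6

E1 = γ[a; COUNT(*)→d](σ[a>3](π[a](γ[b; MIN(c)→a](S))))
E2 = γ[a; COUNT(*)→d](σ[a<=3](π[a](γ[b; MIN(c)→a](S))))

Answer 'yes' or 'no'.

E1 per-node cardinality:
  S → 3
  γ[b; MIN(c)→a](S) → 3
  π[a](γ[b; MIN(c)→a](S)) → 3
  σ[a>3](π[a](γ[b; MIN(c)→a](S))) → 1
  γ[a; COUNT(*)→d](σ[a>3](π[a](γ[b; MIN(c)→a](S)))) → 1
E2 per-node cardinality:
  S → 3
  γ[b; MIN(c)→a](S) → 3
  π[a](γ[b; MIN(c)→a](S)) → 3
  σ[a<=3](π[a](γ[b; MIN(c)→a](S))) → 2
  γ[a; COUNT(*)→d](σ[a<=3](π[a](γ[b; MIN(c)→a](S)))) → 2

E1 result:
a | d
4 | 1
E2 result:
a | d
1 | 1
3 | 1
Witness: (3, 1) appears 0× in E1 but 1× in E2.

no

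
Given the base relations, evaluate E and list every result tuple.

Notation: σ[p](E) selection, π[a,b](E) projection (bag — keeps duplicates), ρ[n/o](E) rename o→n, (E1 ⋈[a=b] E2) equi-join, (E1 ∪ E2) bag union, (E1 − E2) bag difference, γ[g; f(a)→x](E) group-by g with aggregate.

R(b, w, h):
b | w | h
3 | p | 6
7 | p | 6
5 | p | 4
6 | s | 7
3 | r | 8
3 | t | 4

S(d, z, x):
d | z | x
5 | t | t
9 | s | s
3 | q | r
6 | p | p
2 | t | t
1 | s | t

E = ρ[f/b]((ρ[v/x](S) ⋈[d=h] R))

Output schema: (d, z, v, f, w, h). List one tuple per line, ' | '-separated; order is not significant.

Stepwise |·|:
  S → 6
  ρ[v/x](S) → 6
  R → 6
  (ρ[v/x](S) ⋈[d=h] R) → 2
  ρ[f/b]((ρ[v/x](S) ⋈[d=h] R)) → 2

== RESULT ==
d | z | v | f | w | h
6 | p | p | 3 | p | 6
6 | p | p | 7 | p | 6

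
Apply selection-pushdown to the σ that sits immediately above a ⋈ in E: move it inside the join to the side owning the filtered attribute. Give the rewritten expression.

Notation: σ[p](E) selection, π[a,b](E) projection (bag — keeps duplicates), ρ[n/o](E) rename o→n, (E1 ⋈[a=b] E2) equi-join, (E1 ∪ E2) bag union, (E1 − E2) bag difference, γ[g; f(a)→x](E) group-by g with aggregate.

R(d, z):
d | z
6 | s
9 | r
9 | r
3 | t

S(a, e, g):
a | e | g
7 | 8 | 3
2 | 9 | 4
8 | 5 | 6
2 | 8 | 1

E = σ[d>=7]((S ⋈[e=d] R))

σ filters on d, owned by the right side.
E' = (S ⋈[e=d] σ[d>=7](R))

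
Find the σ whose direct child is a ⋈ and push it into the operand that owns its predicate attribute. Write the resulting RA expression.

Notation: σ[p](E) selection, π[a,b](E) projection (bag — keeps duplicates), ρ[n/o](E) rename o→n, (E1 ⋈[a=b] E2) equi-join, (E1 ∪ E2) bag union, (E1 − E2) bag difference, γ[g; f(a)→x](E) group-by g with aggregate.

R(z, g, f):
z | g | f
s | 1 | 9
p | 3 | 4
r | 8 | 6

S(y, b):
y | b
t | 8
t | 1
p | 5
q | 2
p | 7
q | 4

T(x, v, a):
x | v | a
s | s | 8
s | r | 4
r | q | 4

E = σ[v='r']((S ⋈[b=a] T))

σ filters on v, owned by the right side.
E' = (S ⋈[b=a] σ[v='r'](T))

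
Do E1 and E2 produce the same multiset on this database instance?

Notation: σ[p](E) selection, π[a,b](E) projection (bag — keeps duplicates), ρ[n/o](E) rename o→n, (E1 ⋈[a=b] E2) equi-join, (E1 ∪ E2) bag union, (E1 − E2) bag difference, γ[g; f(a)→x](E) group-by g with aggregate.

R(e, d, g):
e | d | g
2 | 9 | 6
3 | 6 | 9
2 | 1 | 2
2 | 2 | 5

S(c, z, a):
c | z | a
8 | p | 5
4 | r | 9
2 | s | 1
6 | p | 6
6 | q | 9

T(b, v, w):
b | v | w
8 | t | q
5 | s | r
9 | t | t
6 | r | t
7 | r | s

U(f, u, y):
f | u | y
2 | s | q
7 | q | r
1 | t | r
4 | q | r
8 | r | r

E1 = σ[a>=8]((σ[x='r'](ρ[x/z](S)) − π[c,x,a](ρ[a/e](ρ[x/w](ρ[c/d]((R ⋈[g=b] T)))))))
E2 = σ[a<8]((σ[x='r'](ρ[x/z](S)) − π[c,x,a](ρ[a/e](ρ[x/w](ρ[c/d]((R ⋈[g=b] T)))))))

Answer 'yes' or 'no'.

E1 subexpression sizes:
  S → 5
  ρ[x/z](S) → 5
  σ[x='r'](ρ[x/z](S)) → 1
  R → 4
  T → 5
  (R ⋈[g=b] T) → 3
  ρ[c/d]((R ⋈[g=b] T)) → 3
  ρ[x/w](ρ[c/d]((R ⋈[g=b] T))) → 3
  ρ[a/e](ρ[x/w](ρ[c/d]((R ⋈[g=b] T)))) → 3
  π[c,x,a](ρ[a/e](ρ[x/w](ρ[c/d]((R ⋈[g=b] T))))) → 3
  (σ[x='r'](ρ[x/z](S)) − π[c,x,a](ρ[a/e](ρ[x/w](ρ[c/d]((R ⋈[g=b] T)))))) → 1
  σ[a>=8]((σ[x='r'](ρ[x/z](S)) − π[c,x,a](ρ[a/e](ρ[x/w](ρ[c/d]((R ⋈[g=b] T))))))) → 1
E2 subexpression sizes:
  S → 5
  ρ[x/z](S) → 5
  σ[x='r'](ρ[x/z](S)) → 1
  R → 4
  T → 5
  (R ⋈[g=b] T) → 3
  ρ[c/d]((R ⋈[g=b] T)) → 3
  ρ[x/w](ρ[c/d]((R ⋈[g=b] T))) → 3
  ρ[a/e](ρ[x/w](ρ[c/d]((R ⋈[g=b] T)))) → 3
  π[c,x,a](ρ[a/e](ρ[x/w](ρ[c/d]((R ⋈[g=b] T))))) → 3
  (σ[x='r'](ρ[x/z](S)) − π[c,x,a](ρ[a/e](ρ[x/w](ρ[c/d]((R ⋈[g=b] T)))))) → 1
  σ[a<8]((σ[x='r'](ρ[x/z](S)) − π[c,x,a](ρ[a/e](ρ[x/w](ρ[c/d]((R ⋈[g=b] T))))))) → 0

E1 result:
c | x | a
4 | r | 9
E2 result:
c | x | a
(0 rows)
Witness: (4, 'r', 9) appears 1× in E1 but 0× in E2.

no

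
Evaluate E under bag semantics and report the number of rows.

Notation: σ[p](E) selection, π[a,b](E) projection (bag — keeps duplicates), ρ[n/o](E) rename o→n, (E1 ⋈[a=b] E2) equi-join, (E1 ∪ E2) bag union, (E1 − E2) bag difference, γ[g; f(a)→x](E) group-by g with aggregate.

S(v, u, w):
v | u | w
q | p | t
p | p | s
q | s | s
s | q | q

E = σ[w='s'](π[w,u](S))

Row counts bottom-up:
  S → 4
  π[w,u](S) → 4
  σ[w='s'](π[w,u](S)) → 2

|E| = 2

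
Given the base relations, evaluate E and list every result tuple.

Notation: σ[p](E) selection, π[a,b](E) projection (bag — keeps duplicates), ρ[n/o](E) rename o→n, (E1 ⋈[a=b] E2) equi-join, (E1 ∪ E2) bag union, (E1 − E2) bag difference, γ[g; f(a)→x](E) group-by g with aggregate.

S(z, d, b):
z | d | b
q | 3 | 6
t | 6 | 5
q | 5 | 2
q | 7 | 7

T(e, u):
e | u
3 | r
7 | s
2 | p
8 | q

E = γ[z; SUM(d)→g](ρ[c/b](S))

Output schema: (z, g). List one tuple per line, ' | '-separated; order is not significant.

Stepwise |·|:
  S → 4
  ρ[c/b](S) → 4
  γ[z; SUM(d)→g](ρ[c/b](S)) → 2

== RESULT ==
z | g
q | 15
t | 6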